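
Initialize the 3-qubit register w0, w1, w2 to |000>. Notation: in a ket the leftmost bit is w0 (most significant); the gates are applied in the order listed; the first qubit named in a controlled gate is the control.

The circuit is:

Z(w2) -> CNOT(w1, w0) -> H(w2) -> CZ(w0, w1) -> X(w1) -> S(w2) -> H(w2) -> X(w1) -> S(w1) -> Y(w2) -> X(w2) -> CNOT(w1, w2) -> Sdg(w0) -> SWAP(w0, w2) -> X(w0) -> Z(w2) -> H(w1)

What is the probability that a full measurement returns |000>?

A full measurement returns |000> with probability 1/4.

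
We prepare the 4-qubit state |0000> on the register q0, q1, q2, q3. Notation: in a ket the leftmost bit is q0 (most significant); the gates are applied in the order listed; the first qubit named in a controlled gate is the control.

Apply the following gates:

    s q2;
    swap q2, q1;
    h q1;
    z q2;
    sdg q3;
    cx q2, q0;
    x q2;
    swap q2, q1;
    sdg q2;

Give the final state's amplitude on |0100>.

The amplitude on |0100> is sqrt(2)/2.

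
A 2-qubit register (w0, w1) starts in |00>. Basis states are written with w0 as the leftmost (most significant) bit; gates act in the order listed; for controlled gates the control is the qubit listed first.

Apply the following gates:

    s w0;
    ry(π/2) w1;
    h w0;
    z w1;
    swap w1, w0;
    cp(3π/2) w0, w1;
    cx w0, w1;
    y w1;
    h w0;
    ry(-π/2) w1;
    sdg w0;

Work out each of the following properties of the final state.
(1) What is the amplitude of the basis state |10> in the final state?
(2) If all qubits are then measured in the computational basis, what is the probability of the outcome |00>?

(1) |10> carries amplitude -1/4 - I/4 in the final state.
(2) The probability of measuring |00> is 1/8.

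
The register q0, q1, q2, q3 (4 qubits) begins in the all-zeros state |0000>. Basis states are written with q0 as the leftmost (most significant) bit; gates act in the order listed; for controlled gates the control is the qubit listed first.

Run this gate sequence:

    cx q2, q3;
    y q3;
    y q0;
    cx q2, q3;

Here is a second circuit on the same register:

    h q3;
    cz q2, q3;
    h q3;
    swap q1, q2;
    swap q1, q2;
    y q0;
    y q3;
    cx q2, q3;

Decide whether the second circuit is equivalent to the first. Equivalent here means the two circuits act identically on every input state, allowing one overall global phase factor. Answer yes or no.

Yes — the two circuits implement the same unitary up to a global phase.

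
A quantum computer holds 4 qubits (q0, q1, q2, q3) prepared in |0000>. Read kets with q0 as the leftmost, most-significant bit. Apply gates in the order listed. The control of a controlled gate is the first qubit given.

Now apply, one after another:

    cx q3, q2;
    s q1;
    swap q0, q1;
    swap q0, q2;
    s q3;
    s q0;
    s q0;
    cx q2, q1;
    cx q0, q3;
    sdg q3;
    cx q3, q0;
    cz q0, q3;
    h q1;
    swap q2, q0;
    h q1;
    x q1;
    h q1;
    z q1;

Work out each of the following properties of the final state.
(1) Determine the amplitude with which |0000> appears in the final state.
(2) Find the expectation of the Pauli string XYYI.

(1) The amplitude on |0000> is sqrt(2)/2. Key observation: the block from step 15 through step 18 cancels to the identity and can be dropped.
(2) The expectation value of XYYI is 0.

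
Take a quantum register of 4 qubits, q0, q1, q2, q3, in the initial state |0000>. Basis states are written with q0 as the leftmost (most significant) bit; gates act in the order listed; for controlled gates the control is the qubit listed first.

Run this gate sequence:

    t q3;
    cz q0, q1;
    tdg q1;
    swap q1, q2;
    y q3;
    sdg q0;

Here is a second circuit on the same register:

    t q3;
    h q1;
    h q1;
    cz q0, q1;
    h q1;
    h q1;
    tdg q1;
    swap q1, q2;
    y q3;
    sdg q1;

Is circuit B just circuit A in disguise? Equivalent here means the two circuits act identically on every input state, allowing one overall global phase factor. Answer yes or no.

No: there is an input state on which the two circuits produce genuinely different outputs (not merely differing by a phase).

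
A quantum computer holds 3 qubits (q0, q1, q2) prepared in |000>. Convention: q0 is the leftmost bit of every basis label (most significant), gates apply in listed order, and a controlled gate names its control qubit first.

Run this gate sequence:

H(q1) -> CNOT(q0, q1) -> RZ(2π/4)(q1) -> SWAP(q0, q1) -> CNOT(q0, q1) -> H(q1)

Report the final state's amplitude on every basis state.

The resulting statevector has amplitude -exp(3*I*pi/4)/2 on |000>, 0 on |001>, -exp(3*I*pi/4)/2 on |010>, 0 on |011>, exp(I*pi/4)/2 on |100>, 0 on |101>, -exp(I*pi/4)/2 on |110>, 0 on |111>.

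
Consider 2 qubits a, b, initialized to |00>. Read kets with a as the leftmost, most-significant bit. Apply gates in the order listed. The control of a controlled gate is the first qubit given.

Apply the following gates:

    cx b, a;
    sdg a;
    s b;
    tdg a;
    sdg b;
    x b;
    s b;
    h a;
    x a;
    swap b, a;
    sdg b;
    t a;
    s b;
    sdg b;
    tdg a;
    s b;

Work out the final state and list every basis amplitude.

The resulting statevector has amplitude 0 on |00>, 0 on |01>, sqrt(2)*I/2 on |10>, sqrt(2)*I/2 on |11>. Key observation: gates 11-16 undo each other exactly, leaving only the rest of the circuit to track.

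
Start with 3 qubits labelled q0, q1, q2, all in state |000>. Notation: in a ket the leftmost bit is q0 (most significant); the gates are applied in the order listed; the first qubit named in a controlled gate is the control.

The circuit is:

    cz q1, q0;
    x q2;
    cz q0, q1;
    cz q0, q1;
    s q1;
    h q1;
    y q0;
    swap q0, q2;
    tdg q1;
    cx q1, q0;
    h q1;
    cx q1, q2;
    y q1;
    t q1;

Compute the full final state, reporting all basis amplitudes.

The final amplitudes are exp(3*I*pi/4)/2 on |000>, 0 on |001>, 0 on |010>, -1/2 on |011>, 1/2 on |100>, 0 on |101>, 0 on |110>, -exp(I*pi/4)/2 on |111>. Key observation: the block from step 3 through step 4 cancels to the identity and can be dropped.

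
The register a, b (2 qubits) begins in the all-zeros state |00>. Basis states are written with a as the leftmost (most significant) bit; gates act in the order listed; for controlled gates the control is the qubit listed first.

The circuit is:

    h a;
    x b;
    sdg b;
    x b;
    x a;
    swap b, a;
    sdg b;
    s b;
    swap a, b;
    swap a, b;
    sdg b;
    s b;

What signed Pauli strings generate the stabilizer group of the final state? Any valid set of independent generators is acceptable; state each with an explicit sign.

One valid set of independent stabilizer generators is +IX, +ZI (any independent generating set of the same group is equally correct). Key observation: steps 7-12 multiply out to the identity, so the circuit reduces to the remaining gates.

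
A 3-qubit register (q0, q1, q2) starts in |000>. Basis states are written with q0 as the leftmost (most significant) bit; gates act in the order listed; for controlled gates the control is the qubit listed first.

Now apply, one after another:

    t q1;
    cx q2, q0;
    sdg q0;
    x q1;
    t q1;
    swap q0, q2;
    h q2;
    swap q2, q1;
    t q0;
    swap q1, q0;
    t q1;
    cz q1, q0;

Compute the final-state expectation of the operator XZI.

The observable XZI averages to 1.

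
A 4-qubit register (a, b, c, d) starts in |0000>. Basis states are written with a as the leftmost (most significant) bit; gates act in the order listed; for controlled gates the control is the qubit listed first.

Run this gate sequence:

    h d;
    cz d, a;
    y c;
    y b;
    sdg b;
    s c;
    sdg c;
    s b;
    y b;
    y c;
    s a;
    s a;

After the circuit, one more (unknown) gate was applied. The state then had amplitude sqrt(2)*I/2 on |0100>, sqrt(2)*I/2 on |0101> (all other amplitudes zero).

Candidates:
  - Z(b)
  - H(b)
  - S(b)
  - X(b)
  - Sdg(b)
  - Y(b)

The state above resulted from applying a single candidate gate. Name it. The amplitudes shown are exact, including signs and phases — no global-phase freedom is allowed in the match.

The applied gate was Y(b).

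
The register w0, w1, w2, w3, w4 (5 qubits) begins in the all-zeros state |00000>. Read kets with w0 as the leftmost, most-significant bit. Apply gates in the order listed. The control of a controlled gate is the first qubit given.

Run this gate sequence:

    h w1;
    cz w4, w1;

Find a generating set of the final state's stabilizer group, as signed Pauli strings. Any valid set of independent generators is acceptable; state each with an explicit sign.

The stabilizer group can be generated by +IXIII, +ZIIII, +IIZII, +IIIZI, +IIIIZ, among other valid generating sets.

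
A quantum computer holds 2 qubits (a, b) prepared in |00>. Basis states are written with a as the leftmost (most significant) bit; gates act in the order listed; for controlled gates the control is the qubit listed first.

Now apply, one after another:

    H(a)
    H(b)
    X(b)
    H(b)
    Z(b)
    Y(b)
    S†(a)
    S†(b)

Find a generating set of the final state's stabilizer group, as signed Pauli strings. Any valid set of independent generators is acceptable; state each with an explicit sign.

One valid set of independent stabilizer generators is -YI, -IZ (any independent generating set of the same group is equally correct). Key observation: the block from step 2 through step 5 cancels to the identity and can be dropped.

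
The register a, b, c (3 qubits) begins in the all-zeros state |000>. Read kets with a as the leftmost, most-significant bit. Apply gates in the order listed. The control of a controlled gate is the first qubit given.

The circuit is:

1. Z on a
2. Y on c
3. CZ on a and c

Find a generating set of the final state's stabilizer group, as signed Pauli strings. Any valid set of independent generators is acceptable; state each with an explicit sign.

The stabilizer group can be generated by +ZII, +IZI, -IIZ, among other valid generating sets.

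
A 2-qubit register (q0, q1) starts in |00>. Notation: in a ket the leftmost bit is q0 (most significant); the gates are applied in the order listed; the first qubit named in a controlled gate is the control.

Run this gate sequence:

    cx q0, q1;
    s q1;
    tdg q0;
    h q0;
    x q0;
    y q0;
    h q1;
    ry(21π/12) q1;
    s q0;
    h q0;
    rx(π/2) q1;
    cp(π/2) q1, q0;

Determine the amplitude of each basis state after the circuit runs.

After the circuit, the state carries amplitude sqrt(sqrt(2) + 2)/4 + I*sqrt(2 - sqrt(2))/4 on |00>, sqrt(sqrt(2) + 2)/4 - I*sqrt(2 - sqrt(2))/4 on |01>, -sqrt(2 - sqrt(2))/4 + I*sqrt(sqrt(2) + 2)/4 on |10>, -sqrt(sqrt(2) + 2)/4 + I*sqrt(2 - sqrt(2))/4 on |11>.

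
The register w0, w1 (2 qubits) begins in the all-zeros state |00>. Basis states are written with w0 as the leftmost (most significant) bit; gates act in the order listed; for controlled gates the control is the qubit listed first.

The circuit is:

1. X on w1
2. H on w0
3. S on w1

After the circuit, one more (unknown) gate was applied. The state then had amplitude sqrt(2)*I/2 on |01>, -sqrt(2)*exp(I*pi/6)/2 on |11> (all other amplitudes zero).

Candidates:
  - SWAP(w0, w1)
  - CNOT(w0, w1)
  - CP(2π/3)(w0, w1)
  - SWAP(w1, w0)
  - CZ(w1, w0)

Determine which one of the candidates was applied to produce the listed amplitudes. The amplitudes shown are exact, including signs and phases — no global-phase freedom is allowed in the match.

It was CP(2π/3)(w0, w1) that produced the state shown.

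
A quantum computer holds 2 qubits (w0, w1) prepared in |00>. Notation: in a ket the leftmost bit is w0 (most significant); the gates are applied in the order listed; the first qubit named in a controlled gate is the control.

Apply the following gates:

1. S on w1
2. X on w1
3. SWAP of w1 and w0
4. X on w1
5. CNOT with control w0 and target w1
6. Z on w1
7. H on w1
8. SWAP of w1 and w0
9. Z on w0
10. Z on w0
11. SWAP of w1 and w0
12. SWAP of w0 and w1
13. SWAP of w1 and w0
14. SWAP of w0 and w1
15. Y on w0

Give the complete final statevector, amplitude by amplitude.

The final amplitudes are 0 on |00>, -sqrt(2)*I/2 on |01>, 0 on |10>, sqrt(2)*I/2 on |11>. Key observation: gates 8-11 undo each other exactly, leaving only the rest of the circuit to track.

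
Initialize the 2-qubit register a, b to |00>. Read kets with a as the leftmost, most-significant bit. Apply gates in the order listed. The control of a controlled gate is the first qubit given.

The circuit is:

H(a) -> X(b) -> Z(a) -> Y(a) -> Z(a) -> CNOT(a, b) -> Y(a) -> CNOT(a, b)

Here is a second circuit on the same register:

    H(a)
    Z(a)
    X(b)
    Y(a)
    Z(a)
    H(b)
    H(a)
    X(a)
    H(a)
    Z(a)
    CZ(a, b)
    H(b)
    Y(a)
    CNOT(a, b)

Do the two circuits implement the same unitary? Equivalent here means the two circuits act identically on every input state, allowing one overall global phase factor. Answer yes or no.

Yes, they are equivalent — the unitaries differ by at most a global phase.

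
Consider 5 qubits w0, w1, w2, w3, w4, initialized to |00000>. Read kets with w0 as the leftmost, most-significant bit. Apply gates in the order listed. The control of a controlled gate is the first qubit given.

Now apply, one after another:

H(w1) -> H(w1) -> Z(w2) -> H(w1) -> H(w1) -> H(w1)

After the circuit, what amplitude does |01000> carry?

The final state's coefficient on |01000> equals sqrt(2)/2.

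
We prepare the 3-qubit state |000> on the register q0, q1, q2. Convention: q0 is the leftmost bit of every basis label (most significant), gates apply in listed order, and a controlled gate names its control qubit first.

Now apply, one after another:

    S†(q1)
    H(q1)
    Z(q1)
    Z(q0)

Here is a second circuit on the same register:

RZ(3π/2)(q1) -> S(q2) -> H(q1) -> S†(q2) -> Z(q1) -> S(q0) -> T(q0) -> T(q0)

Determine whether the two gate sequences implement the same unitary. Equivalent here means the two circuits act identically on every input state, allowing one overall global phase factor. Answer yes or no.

Yes — the two circuits implement the same unitary up to a global phase.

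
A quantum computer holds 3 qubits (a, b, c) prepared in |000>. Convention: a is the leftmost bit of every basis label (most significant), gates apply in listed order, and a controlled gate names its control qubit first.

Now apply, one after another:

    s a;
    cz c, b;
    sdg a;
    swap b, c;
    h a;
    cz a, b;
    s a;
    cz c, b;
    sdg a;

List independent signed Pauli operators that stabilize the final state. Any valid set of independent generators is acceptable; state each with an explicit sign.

One valid set of independent stabilizer generators is +XII, +IZI, +IIZ (any independent generating set of the same group is equally correct).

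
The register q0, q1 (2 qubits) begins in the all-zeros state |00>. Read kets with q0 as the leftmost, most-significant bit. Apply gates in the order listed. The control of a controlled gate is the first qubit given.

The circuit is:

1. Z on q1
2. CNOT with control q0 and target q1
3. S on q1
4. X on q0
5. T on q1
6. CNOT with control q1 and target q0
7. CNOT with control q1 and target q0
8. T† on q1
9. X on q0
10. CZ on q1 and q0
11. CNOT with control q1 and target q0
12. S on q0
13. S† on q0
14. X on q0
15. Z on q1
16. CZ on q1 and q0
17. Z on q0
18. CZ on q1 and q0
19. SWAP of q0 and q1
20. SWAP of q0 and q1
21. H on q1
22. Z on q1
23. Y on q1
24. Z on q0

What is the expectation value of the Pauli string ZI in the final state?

The observable ZI averages to -1.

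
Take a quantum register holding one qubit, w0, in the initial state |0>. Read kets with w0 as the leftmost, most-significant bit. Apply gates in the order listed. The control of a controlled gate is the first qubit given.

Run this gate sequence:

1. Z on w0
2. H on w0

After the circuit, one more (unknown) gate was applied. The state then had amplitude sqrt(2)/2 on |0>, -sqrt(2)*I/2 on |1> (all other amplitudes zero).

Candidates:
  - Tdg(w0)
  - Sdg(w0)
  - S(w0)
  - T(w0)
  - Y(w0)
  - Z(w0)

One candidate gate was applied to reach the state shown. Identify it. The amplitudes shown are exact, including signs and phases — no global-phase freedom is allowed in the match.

The unique candidate consistent with the amplitudes is Sdg(w0).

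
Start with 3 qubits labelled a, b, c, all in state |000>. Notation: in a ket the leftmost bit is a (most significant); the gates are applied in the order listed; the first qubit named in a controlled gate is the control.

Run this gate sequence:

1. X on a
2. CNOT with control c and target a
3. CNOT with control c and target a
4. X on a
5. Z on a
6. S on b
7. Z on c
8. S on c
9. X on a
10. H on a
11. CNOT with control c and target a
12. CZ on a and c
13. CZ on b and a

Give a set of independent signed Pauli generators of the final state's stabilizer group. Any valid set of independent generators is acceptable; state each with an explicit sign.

One valid set of independent stabilizer generators is -XII, +IZI, +IIZ (any independent generating set of the same group is equally correct). Key observation: gates 1-4 undo each other exactly, leaving only the rest of the circuit to track.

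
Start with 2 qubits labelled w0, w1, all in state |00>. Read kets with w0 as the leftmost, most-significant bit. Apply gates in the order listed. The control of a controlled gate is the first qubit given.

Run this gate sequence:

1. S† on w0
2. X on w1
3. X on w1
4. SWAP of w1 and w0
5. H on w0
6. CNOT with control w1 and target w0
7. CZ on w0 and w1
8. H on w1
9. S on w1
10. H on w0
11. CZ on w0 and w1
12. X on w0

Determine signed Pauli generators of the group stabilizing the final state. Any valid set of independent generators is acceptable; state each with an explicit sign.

One valid set of independent stabilizer generators is +IY, -ZI (any independent generating set of the same group is equally correct).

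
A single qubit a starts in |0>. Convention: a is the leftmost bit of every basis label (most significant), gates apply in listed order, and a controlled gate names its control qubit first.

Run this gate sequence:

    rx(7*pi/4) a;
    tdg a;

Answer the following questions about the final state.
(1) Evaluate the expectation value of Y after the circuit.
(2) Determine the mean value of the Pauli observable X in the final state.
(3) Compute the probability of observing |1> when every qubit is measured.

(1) The expectation value of Y is 1/2.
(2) The observable X averages to 1/2.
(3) A full measurement returns |1> with probability 1/2 - sqrt(2)/4.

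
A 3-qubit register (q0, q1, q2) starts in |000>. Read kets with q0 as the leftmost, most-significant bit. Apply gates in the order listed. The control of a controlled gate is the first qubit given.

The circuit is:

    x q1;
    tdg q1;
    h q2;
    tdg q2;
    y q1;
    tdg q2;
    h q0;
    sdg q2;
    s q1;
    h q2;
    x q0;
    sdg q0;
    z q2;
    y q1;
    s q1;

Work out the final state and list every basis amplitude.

After the circuit, the state carries amplitude -sqrt(2)*exp(I*pi/4)/2 on |011>, sqrt(2)*exp(3*I*pi/4)/2 on |111>, and 0 on every other basis state.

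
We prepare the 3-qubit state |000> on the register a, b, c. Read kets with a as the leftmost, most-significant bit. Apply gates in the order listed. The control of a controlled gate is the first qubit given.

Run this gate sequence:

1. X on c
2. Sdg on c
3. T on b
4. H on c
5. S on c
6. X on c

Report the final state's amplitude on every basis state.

The resulting statevector has amplitude -sqrt(2)/2 on |000>, -sqrt(2)*I/2 on |001>, and 0 on every other basis state.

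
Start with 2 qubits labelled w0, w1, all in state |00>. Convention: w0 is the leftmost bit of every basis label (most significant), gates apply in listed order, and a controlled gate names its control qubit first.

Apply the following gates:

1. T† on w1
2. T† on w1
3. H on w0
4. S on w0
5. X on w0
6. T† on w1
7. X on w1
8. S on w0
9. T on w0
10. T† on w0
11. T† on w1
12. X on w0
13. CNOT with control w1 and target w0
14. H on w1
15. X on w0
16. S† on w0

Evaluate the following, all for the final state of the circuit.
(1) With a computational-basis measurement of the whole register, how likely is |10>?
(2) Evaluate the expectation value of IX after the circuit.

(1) The probability of measuring |10> is 1/4.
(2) In the final state, IX has expectation -1.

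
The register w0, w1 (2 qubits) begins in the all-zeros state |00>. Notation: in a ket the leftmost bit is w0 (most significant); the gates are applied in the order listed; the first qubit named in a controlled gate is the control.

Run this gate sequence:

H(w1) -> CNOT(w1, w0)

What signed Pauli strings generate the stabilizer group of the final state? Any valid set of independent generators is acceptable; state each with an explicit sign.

The final state is stabilized by the group generated by +XX, +ZZ; other independent generating sets are equally valid.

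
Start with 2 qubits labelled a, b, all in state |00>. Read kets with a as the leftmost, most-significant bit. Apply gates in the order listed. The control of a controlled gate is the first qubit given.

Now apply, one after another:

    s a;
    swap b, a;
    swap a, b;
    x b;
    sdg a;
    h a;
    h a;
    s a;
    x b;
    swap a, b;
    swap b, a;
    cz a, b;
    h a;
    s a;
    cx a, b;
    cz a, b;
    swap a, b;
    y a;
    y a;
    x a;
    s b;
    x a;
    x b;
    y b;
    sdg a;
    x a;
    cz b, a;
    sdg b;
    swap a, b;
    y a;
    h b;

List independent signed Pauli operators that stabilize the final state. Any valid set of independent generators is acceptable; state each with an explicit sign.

The final state is stabilized by the group generated by -XZ, +ZX; other independent generating sets are equally valid.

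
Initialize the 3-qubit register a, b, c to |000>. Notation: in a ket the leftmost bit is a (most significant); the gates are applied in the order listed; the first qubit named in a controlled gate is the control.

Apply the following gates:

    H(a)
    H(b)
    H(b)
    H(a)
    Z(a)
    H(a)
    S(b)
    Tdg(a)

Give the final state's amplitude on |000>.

The amplitude on |000> is sqrt(2)/2. Key observation: the block from step 1 through step 4 cancels to the identity and can be dropped.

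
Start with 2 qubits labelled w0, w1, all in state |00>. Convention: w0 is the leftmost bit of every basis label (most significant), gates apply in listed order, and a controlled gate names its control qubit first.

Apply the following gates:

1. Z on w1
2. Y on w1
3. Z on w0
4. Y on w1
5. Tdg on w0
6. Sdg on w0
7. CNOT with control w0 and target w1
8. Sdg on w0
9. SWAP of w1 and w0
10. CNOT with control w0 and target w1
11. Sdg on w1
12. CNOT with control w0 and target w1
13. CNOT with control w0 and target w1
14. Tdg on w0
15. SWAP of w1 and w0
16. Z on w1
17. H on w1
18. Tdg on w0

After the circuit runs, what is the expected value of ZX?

The expectation value of ZX is 1.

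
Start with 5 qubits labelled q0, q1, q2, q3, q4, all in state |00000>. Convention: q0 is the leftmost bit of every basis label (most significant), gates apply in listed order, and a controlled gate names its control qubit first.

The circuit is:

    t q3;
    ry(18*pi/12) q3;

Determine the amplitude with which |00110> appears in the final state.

The amplitude on |00110> is 0.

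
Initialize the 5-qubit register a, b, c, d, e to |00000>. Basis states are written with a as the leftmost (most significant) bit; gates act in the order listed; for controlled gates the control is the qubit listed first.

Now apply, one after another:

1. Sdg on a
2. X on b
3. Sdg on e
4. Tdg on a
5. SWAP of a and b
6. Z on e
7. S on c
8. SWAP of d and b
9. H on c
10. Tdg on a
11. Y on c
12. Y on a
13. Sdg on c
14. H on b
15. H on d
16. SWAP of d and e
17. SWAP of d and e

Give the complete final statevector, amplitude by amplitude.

The resulting statevector has amplitude sqrt(2)*exp(3*I*pi/4)/4 on |00000>, sqrt(2)*exp(3*I*pi/4)/4 on |00010>, -sqrt(2)*exp(I*pi/4)/4 on |00100>, -sqrt(2)*exp(I*pi/4)/4 on |00110>, sqrt(2)*exp(3*I*pi/4)/4 on |01000>, sqrt(2)*exp(3*I*pi/4)/4 on |01010>, -sqrt(2)*exp(I*pi/4)/4 on |01100>, -sqrt(2)*exp(I*pi/4)/4 on |01110>, and 0 on every other basis state. Key observation: gates 16-17 undo each other exactly, leaving only the rest of the circuit to track.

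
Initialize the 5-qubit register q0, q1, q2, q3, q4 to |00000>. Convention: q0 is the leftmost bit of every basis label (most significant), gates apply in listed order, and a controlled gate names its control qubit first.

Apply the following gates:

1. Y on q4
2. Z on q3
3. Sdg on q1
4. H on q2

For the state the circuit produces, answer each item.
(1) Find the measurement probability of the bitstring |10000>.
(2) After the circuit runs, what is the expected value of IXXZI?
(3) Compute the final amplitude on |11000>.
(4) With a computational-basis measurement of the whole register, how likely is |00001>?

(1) A full measurement returns |10000> with probability 0.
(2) The expectation value of IXXZI is 0.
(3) The final state's coefficient on |11000> equals 0.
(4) The probability of measuring |00001> is 1/2.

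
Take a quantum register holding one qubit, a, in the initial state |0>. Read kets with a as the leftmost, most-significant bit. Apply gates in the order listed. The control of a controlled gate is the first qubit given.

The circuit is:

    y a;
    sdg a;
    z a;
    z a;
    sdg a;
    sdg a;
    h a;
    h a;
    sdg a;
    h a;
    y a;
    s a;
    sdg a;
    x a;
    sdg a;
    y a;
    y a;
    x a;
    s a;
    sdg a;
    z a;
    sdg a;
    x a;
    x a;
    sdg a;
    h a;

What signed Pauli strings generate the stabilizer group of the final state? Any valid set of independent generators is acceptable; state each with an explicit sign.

The final state is stabilized by the group generated by -Y; other independent generating sets are equally valid.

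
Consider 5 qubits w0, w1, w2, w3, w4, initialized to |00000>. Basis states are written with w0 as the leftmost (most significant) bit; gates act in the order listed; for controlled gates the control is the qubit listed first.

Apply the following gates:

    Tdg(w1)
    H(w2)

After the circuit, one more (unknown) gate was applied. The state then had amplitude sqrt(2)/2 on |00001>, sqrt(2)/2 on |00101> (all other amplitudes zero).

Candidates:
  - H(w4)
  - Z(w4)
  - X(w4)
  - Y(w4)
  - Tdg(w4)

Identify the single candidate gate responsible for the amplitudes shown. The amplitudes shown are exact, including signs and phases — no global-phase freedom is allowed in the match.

The unique candidate consistent with the amplitudes is X(w4).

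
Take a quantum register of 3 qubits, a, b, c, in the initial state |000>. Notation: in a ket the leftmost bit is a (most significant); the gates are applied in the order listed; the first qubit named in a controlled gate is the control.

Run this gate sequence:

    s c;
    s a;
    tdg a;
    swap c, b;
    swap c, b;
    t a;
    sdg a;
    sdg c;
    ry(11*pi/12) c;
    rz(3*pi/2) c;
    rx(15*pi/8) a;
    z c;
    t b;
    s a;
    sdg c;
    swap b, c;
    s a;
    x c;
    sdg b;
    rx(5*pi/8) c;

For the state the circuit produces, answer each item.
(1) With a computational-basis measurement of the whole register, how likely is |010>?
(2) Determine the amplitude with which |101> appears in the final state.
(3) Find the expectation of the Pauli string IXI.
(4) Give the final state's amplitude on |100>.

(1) A full measurement returns |010> with probability sqrt(2)*sin(5*pi/16)**2*cos(pi/16)**2/8 + sqrt(3)*sqrt(1/2 - sqrt(2)/4)*sqrt(sqrt(2)/4 + 1/2)*sin(5*pi/16)**2*cos(pi/16)**2/2 + sin(5*pi/16)**2*cos(pi/16)**2/2. Key observation: steps 1-8 multiply out to the identity, so the circuit reduces to the remaining gates.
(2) The final state's coefficient on |101> equals I*sqrt(sqrt(2)/4 + 1/2)*exp(-3*I*pi/4)*sin(pi/16)*cos(5*pi/16)/2 - sqrt(3)*I*sqrt(1/2 - sqrt(2)/4)*exp(-3*I*pi/4)*sin(pi/16)*cos(5*pi/16)/2.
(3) The observable IXI averages to 0.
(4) The final state's coefficient on |100> equals sqrt(sqrt(2)/4 + 1/2)*exp(-3*I*pi/4)*sin(pi/16)*sin(5*pi/16)/2 - sqrt(3)*sqrt(1/2 - sqrt(2)/4)*exp(-3*I*pi/4)*sin(pi/16)*sin(5*pi/16)/2.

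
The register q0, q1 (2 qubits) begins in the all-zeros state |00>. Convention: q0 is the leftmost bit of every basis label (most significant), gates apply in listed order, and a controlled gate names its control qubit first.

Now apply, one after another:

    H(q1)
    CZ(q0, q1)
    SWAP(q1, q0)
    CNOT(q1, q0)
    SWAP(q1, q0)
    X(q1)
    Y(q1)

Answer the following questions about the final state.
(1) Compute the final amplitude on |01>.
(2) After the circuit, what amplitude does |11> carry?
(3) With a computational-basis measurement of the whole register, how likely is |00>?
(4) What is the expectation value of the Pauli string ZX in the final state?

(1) The amplitude on |01> is sqrt(2)*I/2.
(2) The amplitude on |11> is 0.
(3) The probability of measuring |00> is 1/2.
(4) The observable ZX averages to -1.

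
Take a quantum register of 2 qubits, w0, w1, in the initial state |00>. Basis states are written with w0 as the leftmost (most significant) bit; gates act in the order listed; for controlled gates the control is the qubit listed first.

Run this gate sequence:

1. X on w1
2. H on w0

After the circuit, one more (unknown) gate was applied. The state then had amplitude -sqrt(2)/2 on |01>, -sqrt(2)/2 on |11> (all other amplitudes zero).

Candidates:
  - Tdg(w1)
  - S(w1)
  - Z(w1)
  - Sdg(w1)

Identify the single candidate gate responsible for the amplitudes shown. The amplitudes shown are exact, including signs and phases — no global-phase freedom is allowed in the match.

The applied gate was Z(w1).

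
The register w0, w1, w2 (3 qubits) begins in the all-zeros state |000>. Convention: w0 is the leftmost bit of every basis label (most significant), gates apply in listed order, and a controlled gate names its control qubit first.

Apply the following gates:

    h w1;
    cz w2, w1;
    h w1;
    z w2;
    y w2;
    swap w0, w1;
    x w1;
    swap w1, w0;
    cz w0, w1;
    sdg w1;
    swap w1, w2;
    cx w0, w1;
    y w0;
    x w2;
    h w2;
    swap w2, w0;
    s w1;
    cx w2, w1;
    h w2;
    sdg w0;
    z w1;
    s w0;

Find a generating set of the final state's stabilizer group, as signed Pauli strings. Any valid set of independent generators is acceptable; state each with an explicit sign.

The final state is stabilized by the group generated by -XII, +IIX, +IZI; other independent generating sets are equally valid.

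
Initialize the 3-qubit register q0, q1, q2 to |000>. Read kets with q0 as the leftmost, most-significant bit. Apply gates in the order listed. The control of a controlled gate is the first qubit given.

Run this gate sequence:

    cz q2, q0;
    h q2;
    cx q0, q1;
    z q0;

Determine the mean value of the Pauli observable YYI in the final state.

The expectation value of YYI is 0.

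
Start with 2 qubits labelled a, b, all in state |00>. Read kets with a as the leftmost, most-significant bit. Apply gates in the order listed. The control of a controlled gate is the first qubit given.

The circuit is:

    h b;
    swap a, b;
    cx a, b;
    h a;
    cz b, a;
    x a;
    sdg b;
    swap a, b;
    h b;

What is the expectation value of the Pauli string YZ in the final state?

The observable YZ averages to -1.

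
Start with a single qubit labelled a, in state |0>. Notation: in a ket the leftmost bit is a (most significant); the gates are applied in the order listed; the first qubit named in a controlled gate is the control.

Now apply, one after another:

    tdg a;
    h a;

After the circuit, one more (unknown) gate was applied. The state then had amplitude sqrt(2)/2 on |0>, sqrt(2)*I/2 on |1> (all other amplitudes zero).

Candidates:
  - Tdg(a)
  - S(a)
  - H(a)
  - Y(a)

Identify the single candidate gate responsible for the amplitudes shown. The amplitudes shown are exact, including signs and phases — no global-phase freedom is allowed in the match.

It was S(a) that produced the state shown.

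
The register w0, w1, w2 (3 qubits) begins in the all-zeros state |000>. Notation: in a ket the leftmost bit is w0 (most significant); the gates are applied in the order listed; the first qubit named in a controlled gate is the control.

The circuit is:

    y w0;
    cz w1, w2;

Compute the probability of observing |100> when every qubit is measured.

Outcome |100> occurs with probability 1.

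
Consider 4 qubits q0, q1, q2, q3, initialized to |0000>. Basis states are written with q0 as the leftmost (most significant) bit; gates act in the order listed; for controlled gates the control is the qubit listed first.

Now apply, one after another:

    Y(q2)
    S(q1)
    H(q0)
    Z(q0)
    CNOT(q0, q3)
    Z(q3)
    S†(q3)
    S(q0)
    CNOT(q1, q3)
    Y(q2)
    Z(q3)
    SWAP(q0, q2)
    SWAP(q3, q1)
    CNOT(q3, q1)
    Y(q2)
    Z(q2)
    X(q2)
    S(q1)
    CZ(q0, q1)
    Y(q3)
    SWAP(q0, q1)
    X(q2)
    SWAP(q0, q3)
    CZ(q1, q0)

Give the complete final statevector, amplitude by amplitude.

The final amplitudes are -sqrt(2)*I/2 on |1001>, sqrt(2)/2 on |1010>, and 0 on every other basis state.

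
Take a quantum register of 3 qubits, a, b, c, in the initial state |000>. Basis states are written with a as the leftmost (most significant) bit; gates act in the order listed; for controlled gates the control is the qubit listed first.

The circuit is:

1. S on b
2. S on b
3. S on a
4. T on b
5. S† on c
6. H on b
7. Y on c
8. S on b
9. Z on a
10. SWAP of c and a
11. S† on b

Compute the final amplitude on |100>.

|100> carries amplitude sqrt(2)*I/2 in the final state.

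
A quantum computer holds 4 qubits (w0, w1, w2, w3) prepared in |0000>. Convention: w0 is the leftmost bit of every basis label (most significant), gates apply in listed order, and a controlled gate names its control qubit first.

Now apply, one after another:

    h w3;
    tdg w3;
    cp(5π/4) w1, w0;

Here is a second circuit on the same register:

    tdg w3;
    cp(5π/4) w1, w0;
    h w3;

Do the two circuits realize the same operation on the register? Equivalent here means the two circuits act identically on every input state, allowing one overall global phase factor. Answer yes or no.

No — the two circuits implement different unitaries, even allowing a global phase.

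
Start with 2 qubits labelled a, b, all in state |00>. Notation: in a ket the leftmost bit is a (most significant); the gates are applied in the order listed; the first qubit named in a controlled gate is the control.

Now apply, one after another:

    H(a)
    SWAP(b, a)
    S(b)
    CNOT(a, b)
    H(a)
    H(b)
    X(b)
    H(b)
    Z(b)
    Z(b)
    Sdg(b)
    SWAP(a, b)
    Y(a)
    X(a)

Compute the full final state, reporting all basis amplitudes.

After the circuit, the state carries amplitude I/2 on |00>, I/2 on |01>, I/2 on |10>, I/2 on |11>. Key observation: the block from step 6 through step 9 cancels to the identity and can be dropped.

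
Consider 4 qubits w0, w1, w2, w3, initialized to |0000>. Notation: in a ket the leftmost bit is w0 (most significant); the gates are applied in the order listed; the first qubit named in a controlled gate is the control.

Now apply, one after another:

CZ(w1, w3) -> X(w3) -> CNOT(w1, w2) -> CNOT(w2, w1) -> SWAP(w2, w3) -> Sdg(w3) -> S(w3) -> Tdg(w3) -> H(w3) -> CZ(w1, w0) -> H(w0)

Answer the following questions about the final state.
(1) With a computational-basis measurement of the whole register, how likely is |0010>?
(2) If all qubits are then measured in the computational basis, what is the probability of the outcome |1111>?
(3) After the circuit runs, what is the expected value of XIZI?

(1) The probability of measuring |0010> is 1/4.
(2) The probability of measuring |1111> is 0.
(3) The expectation value of XIZI is -1.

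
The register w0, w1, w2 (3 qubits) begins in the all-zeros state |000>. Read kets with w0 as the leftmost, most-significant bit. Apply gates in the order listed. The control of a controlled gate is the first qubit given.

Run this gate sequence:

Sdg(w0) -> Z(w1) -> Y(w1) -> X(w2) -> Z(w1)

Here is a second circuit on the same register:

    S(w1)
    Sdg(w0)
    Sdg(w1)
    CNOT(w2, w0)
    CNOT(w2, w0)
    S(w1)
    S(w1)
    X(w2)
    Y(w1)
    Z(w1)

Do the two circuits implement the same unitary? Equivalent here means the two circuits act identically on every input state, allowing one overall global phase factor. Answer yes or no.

Yes — the two circuits implement the same unitary up to a global phase.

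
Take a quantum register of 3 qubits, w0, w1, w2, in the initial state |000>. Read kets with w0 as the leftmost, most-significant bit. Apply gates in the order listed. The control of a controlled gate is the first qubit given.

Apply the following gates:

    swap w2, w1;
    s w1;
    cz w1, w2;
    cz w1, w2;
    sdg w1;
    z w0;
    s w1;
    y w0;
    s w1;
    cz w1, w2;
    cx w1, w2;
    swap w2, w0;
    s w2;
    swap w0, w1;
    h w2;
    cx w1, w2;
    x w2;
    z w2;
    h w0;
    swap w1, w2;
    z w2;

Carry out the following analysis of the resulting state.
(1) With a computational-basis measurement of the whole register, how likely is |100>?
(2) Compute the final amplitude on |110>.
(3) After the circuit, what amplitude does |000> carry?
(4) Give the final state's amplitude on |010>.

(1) A full measurement returns |100> with probability 1/4. Key observation: the block from step 2 through step 5 cancels to the identity and can be dropped.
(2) The final state's coefficient on |110> equals 1/2.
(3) The amplitude on |000> is 1/2.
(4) The amplitude on |010> is 1/2.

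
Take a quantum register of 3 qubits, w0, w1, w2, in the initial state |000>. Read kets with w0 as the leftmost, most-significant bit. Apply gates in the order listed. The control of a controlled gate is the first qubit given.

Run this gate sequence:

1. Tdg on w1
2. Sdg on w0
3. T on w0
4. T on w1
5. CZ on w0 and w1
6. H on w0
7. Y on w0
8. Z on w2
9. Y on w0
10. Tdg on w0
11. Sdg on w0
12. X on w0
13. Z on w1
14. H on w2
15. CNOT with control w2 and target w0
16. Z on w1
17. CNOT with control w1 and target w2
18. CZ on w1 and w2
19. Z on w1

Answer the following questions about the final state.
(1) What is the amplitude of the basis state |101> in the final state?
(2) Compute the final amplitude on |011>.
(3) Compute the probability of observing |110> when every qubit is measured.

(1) The amplitude on |101> is -exp(I*pi/4)/2.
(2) The amplitude on |011> is 0.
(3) Outcome |110> occurs with probability 0.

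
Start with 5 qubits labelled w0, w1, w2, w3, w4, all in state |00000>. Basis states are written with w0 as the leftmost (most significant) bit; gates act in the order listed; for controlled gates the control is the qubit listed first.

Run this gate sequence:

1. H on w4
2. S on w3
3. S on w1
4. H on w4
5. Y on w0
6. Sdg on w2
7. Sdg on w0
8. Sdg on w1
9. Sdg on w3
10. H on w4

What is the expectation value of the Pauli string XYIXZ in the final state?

In the final state, XYIXZ has expectation 0.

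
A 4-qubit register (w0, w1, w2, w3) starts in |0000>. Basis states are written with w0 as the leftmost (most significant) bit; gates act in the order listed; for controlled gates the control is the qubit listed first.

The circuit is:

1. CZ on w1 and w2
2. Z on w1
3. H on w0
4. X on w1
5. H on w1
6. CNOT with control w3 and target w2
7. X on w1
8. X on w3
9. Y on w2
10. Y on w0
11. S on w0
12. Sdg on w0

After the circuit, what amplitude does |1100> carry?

The amplitude on |1100> is 0.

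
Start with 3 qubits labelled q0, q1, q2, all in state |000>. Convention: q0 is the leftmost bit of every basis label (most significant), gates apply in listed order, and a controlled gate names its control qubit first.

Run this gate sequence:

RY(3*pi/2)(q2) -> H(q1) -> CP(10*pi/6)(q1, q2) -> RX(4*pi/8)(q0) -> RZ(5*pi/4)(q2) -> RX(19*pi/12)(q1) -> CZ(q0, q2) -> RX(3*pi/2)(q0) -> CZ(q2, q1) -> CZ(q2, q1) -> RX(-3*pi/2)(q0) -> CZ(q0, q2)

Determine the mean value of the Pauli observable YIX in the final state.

The observable YIX averages to -3*sqrt(2)/8 - sqrt(6)/8. Key observation: the block from step 7 through step 12 cancels to the identity and can be dropped.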